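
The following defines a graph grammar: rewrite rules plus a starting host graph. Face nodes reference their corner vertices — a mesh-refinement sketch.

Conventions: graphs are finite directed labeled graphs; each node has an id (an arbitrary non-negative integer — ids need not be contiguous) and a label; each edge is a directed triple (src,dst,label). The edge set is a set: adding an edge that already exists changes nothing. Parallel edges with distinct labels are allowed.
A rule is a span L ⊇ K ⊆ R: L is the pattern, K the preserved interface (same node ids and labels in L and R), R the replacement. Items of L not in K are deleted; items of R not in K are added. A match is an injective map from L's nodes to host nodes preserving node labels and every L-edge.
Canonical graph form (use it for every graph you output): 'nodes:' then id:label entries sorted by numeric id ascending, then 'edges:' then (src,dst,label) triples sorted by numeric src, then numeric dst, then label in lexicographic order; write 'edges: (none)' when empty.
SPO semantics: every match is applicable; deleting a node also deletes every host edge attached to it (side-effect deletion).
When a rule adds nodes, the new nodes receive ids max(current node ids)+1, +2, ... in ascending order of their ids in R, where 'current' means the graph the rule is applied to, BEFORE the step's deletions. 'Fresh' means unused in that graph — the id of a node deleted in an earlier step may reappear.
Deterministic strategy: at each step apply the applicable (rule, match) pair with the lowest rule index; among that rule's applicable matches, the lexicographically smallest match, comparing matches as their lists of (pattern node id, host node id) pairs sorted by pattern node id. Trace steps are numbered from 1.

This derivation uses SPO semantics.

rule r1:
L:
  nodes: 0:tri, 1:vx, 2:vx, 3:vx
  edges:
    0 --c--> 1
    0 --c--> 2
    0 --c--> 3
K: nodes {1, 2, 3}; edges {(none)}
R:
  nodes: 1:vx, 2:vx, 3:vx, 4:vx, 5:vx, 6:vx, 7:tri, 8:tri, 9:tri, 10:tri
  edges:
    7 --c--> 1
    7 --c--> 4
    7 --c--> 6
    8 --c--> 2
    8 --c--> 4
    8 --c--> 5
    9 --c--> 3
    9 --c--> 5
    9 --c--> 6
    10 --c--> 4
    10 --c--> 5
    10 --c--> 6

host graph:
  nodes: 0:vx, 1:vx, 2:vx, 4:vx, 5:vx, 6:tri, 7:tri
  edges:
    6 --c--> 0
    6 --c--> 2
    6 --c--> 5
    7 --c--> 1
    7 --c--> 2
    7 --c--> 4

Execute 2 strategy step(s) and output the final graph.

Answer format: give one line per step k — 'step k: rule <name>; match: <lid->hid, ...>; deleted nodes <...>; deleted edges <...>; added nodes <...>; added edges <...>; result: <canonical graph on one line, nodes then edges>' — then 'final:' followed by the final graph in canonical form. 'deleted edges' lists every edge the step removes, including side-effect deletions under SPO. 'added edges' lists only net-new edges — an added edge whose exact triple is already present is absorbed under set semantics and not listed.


step 1: rule r1; match: 0->6, 1->0, 2->2, 3->5; deleted nodes 6; deleted edges (6,0,c); (6,2,c); (6,5,c); added nodes 8, 9, 10, 11, 12, 13, 14; added edges (11,0,c); (11,8,c); (11,10,c); (12,2,c); (12,8,c); (12,9,c); (13,5,c); (13,9,c); (13,10,c); (14,8,c); (14,9,c); (14,10,c); result: nodes: 0:vx, 1:vx, 2:vx, 4:vx, 5:vx, 7:tri, 8:vx, 9:vx, 10:vx, 11:tri, 12:tri, 13:tri, 14:tri edges: (7,1,c); (7,2,c); (7,4,c); (11,0,c); (11,8,c); (11,10,c); (12,2,c); (12,8,c); (12,9,c); (13,5,c); (13,9,c); (13,10,c); (14,8,c); (14,9,c); (14,10,c)
step 2: rule r1; match: 0->7, 1->1, 2->2, 3->4; deleted nodes 7; deleted edges (7,1,c); (7,2,c); (7,4,c); added nodes 15, 16, 17, 18, 19, 20, 21; added edges (18,1,c); (18,15,c); (18,17,c); (19,2,c); (19,15,c); (19,16,c); (20,4,c); (20,16,c); (20,17,c); (21,15,c); (21,16,c); (21,17,c); result: nodes: 0:vx, 1:vx, 2:vx, 4:vx, 5:vx, 8:vx, 9:vx, 10:vx, 11:tri, 12:tri, 13:tri, 14:tri, 15:vx, 16:vx, 17:vx, 18:tri, 19:tri, 20:tri, 21:tri edges: (11,0,c); (11,8,c); (11,10,c); (12,2,c); (12,8,c); (12,9,c); (13,5,c); (13,9,c); (13,10,c); (14,8,c); (14,9,c); (14,10,c); (18,1,c); (18,15,c); (18,17,c); (19,2,c); (19,15,c); (19,16,c); (20,4,c); (20,16,c); (20,17,c); (21,15,c); (21,16,c); (21,17,c)
final:
nodes: 0:vx, 1:vx, 2:vx, 4:vx, 5:vx, 8:vx, 9:vx, 10:vx, 11:tri, 12:tri, 13:tri, 14:tri, 15:vx, 16:vx, 17:vx, 18:tri, 19:tri, 20:tri, 21:tri
edges: (11,0,c); (11,8,c); (11,10,c); (12,2,c); (12,8,c); (12,9,c); (13,5,c); (13,9,c); (13,10,c); (14,8,c); (14,9,c); (14,10,c); (18,1,c); (18,15,c); (18,17,c); (19,2,c); (19,15,c); (19,16,c); (20,4,c); (20,16,c); (20,17,c); (21,15,c); (21,16,c); (21,17,c)


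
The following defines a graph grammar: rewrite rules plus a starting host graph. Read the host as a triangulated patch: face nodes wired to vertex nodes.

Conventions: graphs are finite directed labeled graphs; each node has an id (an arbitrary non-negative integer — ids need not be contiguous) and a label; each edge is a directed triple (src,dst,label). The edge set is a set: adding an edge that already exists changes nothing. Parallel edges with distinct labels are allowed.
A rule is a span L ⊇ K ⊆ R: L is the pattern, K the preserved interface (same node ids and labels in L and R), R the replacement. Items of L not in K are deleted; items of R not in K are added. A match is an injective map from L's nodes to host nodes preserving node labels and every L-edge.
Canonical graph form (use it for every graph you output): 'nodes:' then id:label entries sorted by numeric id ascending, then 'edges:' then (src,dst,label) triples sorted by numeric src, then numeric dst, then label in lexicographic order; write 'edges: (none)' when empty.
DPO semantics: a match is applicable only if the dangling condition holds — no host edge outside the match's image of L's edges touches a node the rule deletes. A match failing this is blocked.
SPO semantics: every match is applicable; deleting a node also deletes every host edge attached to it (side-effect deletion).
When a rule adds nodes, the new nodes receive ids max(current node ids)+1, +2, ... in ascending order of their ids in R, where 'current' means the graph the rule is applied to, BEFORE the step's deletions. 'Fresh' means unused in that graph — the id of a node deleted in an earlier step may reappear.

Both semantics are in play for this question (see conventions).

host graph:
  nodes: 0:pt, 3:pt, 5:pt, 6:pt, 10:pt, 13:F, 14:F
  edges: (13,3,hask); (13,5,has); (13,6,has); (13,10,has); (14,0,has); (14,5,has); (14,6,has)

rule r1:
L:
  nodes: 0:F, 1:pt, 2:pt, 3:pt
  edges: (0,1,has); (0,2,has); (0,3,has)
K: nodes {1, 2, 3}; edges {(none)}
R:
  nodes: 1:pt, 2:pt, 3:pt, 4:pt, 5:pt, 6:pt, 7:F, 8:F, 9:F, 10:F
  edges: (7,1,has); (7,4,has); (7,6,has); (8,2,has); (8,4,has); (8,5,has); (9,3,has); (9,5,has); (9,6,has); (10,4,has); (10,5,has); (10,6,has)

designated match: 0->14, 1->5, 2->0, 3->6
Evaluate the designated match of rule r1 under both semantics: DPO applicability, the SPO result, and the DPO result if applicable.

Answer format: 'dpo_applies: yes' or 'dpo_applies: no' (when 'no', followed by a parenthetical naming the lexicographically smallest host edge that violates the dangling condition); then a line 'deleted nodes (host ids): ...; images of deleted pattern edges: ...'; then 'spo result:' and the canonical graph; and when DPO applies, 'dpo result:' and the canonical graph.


dpo_applies: yes
deleted nodes (host ids): 14; images of deleted pattern edges: (14,0,has); (14,5,has); (14,6,has)
spo result:
nodes: 0:pt, 3:pt, 5:pt, 6:pt, 10:pt, 13:F, 15:pt, 16:pt, 17:pt, 18:F, 19:F, 20:F, 21:F
edges: (13,3,hask); (13,5,has); (13,6,has); (13,10,has); (18,5,has); (18,15,has); (18,17,has); (19,0,has); (19,15,has); (19,16,has); (20,6,has); (20,16,has); (20,17,has); (21,15,has); (21,16,has); (21,17,has)
dpo result:
nodes: 0:pt, 3:pt, 5:pt, 6:pt, 10:pt, 13:F, 15:pt, 16:pt, 17:pt, 18:F, 19:F, 20:F, 21:F
edges: (13,3,hask); (13,5,has); (13,6,has); (13,10,has); (18,5,has); (18,15,has); (18,17,has); (19,0,has); (19,15,has); (19,16,has); (20,6,has); (20,16,has); (20,17,has); (21,15,has); (21,16,has); (21,17,has)


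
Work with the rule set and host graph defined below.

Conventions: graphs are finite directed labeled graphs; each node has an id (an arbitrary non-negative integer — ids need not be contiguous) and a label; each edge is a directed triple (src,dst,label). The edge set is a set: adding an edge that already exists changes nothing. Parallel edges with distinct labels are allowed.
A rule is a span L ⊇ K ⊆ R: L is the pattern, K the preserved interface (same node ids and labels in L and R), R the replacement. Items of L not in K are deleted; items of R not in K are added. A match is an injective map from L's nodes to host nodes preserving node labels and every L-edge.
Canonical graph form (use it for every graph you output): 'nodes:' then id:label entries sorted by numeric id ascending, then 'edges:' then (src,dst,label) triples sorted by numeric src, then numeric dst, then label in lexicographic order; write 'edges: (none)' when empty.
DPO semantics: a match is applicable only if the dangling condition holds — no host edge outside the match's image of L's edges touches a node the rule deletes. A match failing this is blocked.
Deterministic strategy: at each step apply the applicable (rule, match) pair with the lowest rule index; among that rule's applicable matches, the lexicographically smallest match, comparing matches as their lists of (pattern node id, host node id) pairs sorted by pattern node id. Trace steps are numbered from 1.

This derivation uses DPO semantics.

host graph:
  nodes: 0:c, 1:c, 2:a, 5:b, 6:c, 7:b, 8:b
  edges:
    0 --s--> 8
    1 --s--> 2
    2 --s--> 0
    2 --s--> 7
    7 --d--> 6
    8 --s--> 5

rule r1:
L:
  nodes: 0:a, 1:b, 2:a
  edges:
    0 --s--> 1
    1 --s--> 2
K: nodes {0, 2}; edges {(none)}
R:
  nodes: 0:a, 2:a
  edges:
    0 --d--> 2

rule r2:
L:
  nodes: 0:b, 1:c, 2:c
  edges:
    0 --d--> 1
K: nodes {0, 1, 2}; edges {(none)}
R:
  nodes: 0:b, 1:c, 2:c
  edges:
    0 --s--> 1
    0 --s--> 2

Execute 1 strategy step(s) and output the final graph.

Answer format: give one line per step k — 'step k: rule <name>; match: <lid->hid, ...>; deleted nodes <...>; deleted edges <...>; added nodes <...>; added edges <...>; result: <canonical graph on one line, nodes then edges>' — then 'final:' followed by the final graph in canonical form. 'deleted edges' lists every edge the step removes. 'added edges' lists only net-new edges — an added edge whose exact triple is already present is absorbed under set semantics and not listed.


step 1: rule r2; match: 0->7, 1->6, 2->0; deleted nodes (none); deleted edges (7,6,d); added nodes (none); added edges (7,0,s); (7,6,s); result: nodes: 0:c, 1:c, 2:a, 5:b, 6:c, 7:b, 8:b edges: (0,8,s); (1,2,s); (2,0,s); (2,7,s); (7,0,s); (7,6,s); (8,5,s)
final:
nodes: 0:c, 1:c, 2:a, 5:b, 6:c, 7:b, 8:b
edges: (0,8,s); (1,2,s); (2,0,s); (2,7,s); (7,0,s); (7,6,s); (8,5,s)


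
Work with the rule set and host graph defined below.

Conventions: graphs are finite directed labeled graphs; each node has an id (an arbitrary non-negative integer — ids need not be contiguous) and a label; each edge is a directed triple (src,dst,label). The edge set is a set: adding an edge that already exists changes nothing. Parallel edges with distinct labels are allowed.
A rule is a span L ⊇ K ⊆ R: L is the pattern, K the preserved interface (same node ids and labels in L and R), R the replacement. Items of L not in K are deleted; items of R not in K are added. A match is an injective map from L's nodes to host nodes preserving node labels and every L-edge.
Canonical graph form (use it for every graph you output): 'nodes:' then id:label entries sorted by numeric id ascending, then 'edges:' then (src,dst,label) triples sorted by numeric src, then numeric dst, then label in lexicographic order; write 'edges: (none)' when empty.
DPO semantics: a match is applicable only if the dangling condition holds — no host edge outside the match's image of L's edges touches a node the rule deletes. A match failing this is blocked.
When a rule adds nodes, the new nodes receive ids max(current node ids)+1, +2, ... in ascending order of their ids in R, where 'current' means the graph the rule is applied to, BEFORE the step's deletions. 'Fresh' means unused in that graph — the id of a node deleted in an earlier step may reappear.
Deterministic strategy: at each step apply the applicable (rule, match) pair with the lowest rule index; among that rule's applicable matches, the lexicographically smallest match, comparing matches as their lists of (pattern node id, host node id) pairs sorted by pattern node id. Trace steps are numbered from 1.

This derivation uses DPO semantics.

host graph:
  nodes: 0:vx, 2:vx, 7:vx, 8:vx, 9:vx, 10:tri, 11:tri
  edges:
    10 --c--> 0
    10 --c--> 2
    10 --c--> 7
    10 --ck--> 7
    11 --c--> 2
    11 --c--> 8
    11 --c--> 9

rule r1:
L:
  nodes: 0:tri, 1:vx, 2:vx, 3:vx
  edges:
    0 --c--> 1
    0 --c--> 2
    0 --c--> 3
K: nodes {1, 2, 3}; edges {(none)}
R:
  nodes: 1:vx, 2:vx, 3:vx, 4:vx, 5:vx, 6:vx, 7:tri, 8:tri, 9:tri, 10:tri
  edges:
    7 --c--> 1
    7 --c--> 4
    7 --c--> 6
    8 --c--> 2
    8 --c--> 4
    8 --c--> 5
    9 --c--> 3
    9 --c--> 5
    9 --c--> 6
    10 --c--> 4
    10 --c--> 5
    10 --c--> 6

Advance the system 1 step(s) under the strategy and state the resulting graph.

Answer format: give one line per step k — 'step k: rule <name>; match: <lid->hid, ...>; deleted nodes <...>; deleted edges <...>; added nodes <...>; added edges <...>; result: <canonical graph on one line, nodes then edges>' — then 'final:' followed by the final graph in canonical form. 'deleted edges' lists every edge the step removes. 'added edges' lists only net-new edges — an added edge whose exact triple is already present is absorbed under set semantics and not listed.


step 1: rule r1; match: 0->11, 1->2, 2->8, 3->9; deleted nodes 11; deleted edges (11,2,c); (11,8,c); (11,9,c); added nodes 12, 13, 14, 15, 16, 17, 18; added edges (15,2,c); (15,12,c); (15,14,c); (16,8,c); (16,12,c); (16,13,c); (17,9,c); (17,13,c); (17,14,c); (18,12,c); (18,13,c); (18,14,c); result: nodes: 0:vx, 2:vx, 7:vx, 8:vx, 9:vx, 10:tri, 12:vx, 13:vx, 14:vx, 15:tri, 16:tri, 17:tri, 18:tri edges: (10,0,c); (10,2,c); (10,7,c); (10,7,ck); (15,2,c); (15,12,c); (15,14,c); (16,8,c); (16,12,c); (16,13,c); (17,9,c); (17,13,c); (17,14,c); (18,12,c); (18,13,c); (18,14,c)
final:
nodes: 0:vx, 2:vx, 7:vx, 8:vx, 9:vx, 10:tri, 12:vx, 13:vx, 14:vx, 15:tri, 16:tri, 17:tri, 18:tri
edges: (10,0,c); (10,2,c); (10,7,c); (10,7,ck); (15,2,c); (15,12,c); (15,14,c); (16,8,c); (16,12,c); (16,13,c); (17,9,c); (17,13,c); (17,14,c); (18,12,c); (18,13,c); (18,14,c)


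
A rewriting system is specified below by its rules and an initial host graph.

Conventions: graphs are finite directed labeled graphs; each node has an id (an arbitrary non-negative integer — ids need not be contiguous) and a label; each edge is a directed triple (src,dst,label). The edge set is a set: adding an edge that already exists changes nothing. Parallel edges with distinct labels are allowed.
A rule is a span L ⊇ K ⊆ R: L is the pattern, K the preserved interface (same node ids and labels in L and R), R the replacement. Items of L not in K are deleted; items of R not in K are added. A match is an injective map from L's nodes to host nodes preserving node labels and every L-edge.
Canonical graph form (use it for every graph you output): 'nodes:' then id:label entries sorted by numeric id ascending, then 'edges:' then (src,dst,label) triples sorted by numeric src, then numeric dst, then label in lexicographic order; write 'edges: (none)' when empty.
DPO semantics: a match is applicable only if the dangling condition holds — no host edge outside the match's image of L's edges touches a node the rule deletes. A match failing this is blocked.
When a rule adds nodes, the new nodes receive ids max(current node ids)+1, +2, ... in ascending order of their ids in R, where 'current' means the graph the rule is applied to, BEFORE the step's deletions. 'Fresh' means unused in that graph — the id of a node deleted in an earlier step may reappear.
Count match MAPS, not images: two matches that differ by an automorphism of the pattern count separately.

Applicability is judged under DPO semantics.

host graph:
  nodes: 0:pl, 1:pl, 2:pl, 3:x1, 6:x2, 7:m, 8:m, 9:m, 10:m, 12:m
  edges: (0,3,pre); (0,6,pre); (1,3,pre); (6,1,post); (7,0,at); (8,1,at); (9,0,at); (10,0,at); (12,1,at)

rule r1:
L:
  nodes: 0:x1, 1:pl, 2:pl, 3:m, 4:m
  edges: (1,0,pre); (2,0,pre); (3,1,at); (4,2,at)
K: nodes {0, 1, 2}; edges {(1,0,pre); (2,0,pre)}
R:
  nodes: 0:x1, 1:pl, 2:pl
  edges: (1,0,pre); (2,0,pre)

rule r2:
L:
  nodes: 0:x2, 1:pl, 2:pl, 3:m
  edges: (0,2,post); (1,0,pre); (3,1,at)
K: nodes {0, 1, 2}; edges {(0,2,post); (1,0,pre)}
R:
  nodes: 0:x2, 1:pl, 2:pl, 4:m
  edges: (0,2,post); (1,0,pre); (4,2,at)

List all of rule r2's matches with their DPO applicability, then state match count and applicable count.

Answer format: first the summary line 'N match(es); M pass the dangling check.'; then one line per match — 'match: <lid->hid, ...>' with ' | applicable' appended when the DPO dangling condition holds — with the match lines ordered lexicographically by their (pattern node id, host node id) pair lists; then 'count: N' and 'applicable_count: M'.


3 match(es); 3 pass the dangling check.
match: 0->6, 1->0, 2->1, 3->7 | applicable
match: 0->6, 1->0, 2->1, 3->9 | applicable
match: 0->6, 1->0, 2->1, 3->10 | applicable
count: 3
applicable_count: 3


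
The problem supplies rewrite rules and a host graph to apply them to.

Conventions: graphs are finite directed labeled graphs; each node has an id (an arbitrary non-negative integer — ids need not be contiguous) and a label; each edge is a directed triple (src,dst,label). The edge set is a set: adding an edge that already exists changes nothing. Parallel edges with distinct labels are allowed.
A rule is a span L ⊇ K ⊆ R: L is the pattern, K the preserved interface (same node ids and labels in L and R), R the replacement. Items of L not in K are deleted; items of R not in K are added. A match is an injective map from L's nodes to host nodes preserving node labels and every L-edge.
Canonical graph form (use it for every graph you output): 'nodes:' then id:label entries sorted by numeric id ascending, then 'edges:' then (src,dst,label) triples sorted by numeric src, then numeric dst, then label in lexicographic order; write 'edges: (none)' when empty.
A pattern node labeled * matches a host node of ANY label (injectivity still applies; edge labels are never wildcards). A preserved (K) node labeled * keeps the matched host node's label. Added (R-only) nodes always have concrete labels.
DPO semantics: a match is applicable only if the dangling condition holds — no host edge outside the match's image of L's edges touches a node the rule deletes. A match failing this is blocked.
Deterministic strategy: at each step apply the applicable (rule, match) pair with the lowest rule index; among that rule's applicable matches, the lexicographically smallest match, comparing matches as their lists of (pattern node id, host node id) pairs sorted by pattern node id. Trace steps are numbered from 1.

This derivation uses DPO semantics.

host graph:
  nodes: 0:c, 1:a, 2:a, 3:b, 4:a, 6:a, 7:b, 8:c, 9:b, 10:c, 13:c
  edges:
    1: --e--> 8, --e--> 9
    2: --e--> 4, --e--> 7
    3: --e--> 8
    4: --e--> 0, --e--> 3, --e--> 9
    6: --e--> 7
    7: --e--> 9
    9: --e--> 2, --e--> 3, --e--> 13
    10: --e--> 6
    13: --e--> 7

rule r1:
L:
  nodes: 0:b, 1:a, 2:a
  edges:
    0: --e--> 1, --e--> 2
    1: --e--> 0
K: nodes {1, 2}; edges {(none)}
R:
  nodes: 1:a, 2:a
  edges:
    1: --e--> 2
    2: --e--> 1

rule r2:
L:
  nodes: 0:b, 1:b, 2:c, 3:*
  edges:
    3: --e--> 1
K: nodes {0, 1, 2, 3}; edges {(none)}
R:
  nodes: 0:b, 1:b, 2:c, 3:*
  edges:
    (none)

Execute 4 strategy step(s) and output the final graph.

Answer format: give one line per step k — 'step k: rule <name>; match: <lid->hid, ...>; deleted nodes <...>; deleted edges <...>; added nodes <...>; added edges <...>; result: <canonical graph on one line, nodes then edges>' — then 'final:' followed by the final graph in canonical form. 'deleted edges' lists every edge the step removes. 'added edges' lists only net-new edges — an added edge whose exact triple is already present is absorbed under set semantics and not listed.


step 1: rule r2; match: 0->3, 1->7, 2->0, 3->2; deleted nodes (none); deleted edges (2,7,e); added nodes (none); added edges (none); result: nodes: 0:c, 1:a, 2:a, 3:b, 4:a, 6:a, 7:b, 8:c, 9:b, 10:c, 13:c edges: (1,8,e); (1,9,e); (2,4,e); (3,8,e); (4,0,e); (4,3,e); (4,9,e); (6,7,e); (7,9,e); (9,2,e); (9,3,e); (9,13,e); (10,6,e); (13,7,e)
step 2: rule r2; match: 0->3, 1->7, 2->0, 3->6; deleted nodes (none); deleted edges (6,7,e); added nodes (none); added edges (none); result: nodes: 0:c, 1:a, 2:a, 3:b, 4:a, 6:a, 7:b, 8:c, 9:b, 10:c, 13:c edges: (1,8,e); (1,9,e); (2,4,e); (3,8,e); (4,0,e); (4,3,e); (4,9,e); (7,9,e); (9,2,e); (9,3,e); (9,13,e); (10,6,e); (13,7,e)
step 3: rule r2; match: 0->3, 1->7, 2->0, 3->13; deleted nodes (none); deleted edges (13,7,e); added nodes (none); added edges (none); result: nodes: 0:c, 1:a, 2:a, 3:b, 4:a, 6:a, 7:b, 8:c, 9:b, 10:c, 13:c edges: (1,8,e); (1,9,e); (2,4,e); (3,8,e); (4,0,e); (4,3,e); (4,9,e); (7,9,e); (9,2,e); (9,3,e); (9,13,e); (10,6,e)
step 4: rule r2; match: 0->3, 1->9, 2->0, 3->1; deleted nodes (none); deleted edges (1,9,e); added nodes (none); added edges (none); result: nodes: 0:c, 1:a, 2:a, 3:b, 4:a, 6:a, 7:b, 8:c, 9:b, 10:c, 13:c edges: (1,8,e); (2,4,e); (3,8,e); (4,0,e); (4,3,e); (4,9,e); (7,9,e); (9,2,e); (9,3,e); (9,13,e); (10,6,e)
final:
nodes: 0:c, 1:a, 2:a, 3:b, 4:a, 6:a, 7:b, 8:c, 9:b, 10:c, 13:c
edges: (1,8,e); (2,4,e); (3,8,e); (4,0,e); (4,3,e); (4,9,e); (7,9,e); (9,2,e); (9,3,e); (9,13,e); (10,6,e)


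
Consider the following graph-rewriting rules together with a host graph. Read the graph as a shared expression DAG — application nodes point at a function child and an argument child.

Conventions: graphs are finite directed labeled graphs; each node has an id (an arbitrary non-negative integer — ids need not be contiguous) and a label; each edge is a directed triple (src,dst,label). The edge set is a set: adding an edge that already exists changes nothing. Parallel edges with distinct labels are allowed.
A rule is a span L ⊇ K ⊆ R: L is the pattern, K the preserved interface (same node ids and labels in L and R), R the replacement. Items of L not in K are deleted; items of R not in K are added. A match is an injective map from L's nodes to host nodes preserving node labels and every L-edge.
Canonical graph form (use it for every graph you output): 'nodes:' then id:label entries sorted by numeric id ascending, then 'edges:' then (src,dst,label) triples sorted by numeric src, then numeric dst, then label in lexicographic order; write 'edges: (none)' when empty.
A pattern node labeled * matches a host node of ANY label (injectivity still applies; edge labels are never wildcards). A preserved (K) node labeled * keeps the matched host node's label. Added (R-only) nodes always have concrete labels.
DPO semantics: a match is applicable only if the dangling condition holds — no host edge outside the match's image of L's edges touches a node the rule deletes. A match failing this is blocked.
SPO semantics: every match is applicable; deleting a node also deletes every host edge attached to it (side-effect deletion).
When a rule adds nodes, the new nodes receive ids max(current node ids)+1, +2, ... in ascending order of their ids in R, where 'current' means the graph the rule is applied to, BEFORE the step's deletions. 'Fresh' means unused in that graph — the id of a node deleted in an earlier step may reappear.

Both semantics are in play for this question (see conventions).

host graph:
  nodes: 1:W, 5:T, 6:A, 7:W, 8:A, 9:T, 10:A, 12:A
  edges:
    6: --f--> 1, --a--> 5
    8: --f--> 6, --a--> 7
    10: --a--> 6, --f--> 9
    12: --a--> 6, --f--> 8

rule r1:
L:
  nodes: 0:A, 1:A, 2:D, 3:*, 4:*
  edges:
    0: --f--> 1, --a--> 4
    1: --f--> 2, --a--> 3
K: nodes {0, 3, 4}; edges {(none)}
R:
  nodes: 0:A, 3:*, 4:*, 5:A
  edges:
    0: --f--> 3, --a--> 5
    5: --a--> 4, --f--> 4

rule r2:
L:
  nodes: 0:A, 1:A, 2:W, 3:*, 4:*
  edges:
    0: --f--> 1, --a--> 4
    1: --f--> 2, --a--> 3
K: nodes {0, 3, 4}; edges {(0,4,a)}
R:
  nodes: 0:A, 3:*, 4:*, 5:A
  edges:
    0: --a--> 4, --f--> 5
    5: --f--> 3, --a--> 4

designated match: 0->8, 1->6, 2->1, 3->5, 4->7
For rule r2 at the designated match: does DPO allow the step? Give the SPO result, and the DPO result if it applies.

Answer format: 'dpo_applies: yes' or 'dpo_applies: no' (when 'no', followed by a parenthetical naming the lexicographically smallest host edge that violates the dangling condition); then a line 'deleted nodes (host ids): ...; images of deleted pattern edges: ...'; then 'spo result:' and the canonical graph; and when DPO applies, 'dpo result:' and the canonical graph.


dpo_applies: no
(the rule deletes node 6, which keeps host edge (10,6,a) outside the match image — the dangling condition fails, DPO blocks; SPO proceeds and side-deletes such edges)
deleted nodes (host ids): 1, 6; images of deleted pattern edges: (6,1,f); (6,5,a); (8,6,f)
spo result:
nodes: 5:T, 7:W, 8:A, 9:T, 10:A, 12:A, 13:A
edges: (8,7,a); (8,13,f); (10,9,f); (12,8,f); (13,5,f); (13,7,a)


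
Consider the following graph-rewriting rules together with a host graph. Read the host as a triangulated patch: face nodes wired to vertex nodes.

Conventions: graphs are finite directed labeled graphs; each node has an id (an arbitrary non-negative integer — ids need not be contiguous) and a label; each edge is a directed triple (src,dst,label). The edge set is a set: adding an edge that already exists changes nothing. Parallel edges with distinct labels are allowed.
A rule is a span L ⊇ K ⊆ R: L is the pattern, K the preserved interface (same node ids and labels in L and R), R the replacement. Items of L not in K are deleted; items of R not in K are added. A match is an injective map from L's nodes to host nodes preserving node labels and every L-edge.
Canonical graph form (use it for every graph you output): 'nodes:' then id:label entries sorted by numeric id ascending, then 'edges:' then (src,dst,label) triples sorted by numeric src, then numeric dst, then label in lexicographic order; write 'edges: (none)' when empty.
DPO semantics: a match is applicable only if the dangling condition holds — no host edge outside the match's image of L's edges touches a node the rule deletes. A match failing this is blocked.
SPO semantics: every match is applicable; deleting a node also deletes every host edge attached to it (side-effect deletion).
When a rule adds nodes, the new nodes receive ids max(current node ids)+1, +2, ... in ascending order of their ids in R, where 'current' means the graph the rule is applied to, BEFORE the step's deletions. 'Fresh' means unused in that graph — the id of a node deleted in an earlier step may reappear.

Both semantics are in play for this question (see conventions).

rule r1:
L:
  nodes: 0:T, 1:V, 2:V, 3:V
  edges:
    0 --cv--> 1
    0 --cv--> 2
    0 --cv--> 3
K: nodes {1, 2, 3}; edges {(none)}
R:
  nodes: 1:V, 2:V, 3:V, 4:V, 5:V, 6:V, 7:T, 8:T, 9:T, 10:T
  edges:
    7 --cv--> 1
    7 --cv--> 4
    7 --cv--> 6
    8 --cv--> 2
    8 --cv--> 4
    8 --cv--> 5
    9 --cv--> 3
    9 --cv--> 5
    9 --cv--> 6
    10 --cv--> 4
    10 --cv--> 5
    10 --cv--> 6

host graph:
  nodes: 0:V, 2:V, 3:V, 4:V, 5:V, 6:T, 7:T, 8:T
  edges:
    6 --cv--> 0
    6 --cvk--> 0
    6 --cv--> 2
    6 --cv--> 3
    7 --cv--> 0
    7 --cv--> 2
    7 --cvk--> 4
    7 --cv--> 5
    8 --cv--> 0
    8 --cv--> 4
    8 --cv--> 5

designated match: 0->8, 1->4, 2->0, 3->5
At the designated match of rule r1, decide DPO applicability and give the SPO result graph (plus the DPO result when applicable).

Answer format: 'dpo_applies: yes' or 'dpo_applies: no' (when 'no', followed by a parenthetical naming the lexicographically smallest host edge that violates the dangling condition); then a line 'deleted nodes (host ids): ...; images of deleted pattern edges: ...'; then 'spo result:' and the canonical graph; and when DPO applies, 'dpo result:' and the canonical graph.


dpo_applies: yes
deleted nodes (host ids): 8; images of deleted pattern edges: (8,0,cv); (8,4,cv); (8,5,cv)
spo result:
nodes: 0:V, 2:V, 3:V, 4:V, 5:V, 6:T, 7:T, 9:V, 10:V, 11:V, 12:T, 13:T, 14:T, 15:T
edges: (6,0,cv); (6,0,cvk); (6,2,cv); (6,3,cv); (7,0,cv); (7,2,cv); (7,4,cvk); (7,5,cv); (12,4,cv); (12,9,cv); (12,11,cv); (13,0,cv); (13,9,cv); (13,10,cv); (14,5,cv); (14,10,cv); (14,11,cv); (15,9,cv); (15,10,cv); (15,11,cv)
dpo result:
nodes: 0:V, 2:V, 3:V, 4:V, 5:V, 6:T, 7:T, 9:V, 10:V, 11:V, 12:T, 13:T, 14:T, 15:T
edges: (6,0,cv); (6,0,cvk); (6,2,cv); (6,3,cv); (7,0,cv); (7,2,cv); (7,4,cvk); (7,5,cv); (12,4,cv); (12,9,cv); (12,11,cv); (13,0,cv); (13,9,cv); (13,10,cv); (14,5,cv); (14,10,cv); (14,11,cv); (15,9,cv); (15,10,cv); (15,11,cv)


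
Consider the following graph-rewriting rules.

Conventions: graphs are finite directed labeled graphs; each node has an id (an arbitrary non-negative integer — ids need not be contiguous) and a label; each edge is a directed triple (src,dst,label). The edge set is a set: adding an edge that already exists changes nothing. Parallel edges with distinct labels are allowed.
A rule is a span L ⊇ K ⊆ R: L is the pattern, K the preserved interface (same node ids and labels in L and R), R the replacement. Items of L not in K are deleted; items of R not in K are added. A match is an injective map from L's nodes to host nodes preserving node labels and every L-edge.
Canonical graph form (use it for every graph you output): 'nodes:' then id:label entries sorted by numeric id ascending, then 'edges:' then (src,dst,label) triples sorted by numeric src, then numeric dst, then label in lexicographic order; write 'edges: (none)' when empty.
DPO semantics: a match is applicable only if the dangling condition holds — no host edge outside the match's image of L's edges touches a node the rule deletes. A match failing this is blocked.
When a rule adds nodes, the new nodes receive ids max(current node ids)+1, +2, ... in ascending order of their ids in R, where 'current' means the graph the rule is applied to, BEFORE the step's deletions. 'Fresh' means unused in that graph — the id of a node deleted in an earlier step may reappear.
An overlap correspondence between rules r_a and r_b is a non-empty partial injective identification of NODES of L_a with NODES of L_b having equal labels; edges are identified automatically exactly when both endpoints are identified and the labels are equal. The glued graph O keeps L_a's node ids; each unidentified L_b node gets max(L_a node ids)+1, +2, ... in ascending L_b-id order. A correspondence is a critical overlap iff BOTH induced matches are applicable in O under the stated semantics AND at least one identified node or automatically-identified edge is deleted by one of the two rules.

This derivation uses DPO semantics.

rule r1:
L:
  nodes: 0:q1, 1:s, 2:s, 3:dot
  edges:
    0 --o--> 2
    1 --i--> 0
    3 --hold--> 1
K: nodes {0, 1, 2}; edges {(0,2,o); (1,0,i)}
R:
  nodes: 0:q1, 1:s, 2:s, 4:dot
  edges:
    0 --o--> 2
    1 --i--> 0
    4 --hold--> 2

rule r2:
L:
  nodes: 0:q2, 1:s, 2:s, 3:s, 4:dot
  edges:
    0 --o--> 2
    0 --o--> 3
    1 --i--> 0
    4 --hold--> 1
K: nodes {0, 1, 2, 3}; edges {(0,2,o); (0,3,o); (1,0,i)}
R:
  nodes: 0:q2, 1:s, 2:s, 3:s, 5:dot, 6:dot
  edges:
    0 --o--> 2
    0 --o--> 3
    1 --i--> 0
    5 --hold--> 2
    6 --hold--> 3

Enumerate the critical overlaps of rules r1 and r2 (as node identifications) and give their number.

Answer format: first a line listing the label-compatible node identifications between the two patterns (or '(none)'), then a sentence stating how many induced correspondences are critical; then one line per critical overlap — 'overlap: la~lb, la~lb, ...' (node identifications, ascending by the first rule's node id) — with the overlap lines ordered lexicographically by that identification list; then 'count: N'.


label-compatible node identifications between L(r1) and L(r2): 1~1, 1~2, 1~3, 2~1, 2~2, 2~3, 3~4
3 of the induced correspondences are critical overlaps of r1 and r2.
overlap: 1~1, 2~2, 3~4
overlap: 1~1, 2~3, 3~4
overlap: 1~1, 3~4
count: 3


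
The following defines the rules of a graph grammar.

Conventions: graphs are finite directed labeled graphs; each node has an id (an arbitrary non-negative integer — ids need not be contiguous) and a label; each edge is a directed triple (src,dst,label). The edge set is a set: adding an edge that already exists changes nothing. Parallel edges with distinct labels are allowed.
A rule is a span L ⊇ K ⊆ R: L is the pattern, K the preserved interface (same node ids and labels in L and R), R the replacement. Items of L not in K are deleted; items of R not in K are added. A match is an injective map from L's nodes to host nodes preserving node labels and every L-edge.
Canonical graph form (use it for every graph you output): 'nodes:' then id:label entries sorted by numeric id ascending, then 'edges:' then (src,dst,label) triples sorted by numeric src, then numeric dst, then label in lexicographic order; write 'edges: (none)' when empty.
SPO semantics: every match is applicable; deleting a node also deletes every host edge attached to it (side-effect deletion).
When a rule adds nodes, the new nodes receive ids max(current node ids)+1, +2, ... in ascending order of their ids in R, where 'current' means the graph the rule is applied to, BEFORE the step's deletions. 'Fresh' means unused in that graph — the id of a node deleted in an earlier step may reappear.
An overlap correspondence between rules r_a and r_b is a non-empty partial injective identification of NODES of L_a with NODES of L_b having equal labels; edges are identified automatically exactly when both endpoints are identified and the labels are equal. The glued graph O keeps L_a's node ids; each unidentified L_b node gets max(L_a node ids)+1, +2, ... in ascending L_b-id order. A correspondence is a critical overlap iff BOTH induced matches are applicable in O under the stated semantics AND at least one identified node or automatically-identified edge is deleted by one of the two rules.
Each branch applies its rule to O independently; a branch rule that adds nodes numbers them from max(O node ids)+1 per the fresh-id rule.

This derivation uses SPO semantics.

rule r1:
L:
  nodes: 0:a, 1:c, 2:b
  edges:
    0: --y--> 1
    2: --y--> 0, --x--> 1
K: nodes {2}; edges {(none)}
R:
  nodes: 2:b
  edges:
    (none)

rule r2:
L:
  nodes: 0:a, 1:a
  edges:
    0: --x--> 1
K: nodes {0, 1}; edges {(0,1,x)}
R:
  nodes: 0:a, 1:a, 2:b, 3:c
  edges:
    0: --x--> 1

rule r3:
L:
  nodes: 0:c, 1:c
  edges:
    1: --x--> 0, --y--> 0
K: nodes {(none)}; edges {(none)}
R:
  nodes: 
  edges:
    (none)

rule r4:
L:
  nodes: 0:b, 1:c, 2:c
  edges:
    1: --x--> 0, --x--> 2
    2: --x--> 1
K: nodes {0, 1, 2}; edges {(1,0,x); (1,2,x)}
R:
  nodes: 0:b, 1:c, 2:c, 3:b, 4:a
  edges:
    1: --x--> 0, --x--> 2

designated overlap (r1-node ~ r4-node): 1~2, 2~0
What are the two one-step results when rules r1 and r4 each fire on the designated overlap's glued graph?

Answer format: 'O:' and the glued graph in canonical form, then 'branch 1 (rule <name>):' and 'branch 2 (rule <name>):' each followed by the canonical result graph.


O:
nodes: 0:a, 1:c, 2:b, 3:c
edges: (0,1,y); (1,3,x); (2,0,y); (2,1,x); (3,1,x); (3,2,x)
branch 1 (rule r1):
nodes: 2:b, 3:c
edges: (3,2,x)
branch 2 (rule r4):
nodes: 0:a, 1:c, 2:b, 3:c, 4:b, 5:a
edges: (0,1,y); (2,0,y); (2,1,x); (3,1,x); (3,2,x)


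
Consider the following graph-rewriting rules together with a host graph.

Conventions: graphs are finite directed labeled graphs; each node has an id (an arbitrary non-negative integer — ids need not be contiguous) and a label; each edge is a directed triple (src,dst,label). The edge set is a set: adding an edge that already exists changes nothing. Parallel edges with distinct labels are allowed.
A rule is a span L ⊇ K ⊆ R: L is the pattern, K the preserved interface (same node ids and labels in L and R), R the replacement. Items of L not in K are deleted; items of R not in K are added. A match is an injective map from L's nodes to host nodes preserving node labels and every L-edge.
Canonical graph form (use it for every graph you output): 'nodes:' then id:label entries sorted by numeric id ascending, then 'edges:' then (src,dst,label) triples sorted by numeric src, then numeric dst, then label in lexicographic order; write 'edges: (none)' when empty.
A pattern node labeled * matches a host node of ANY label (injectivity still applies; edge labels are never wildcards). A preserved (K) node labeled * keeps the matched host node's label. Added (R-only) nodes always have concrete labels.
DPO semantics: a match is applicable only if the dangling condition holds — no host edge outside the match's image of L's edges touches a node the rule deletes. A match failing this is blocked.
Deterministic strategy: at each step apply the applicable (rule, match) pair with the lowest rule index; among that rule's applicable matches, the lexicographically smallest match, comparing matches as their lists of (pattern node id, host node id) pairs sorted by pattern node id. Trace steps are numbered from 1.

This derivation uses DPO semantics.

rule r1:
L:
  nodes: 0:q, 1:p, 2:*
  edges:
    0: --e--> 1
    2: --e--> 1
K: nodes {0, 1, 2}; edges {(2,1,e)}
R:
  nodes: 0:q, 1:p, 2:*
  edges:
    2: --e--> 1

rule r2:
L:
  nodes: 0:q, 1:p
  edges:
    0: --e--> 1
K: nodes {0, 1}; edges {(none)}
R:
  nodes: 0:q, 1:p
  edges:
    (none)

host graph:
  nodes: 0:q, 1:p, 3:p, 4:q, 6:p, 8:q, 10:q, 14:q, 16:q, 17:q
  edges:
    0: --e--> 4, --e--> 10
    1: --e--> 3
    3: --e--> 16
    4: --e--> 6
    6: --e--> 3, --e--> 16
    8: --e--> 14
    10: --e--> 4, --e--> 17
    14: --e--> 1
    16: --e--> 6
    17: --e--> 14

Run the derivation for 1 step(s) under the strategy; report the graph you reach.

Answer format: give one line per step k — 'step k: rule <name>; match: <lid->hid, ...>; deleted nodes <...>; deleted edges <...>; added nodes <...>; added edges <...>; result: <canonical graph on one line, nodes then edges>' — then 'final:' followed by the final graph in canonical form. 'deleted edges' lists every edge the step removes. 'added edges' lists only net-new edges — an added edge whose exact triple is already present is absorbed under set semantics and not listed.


step 1: rule r1; match: 0->4, 1->6, 2->16; deleted nodes (none); deleted edges (4,6,e); added nodes (none); added edges (none); result: nodes: 0:q, 1:p, 3:p, 4:q, 6:p, 8:q, 10:q, 14:q, 16:q, 17:q edges: (0,4,e); (0,10,e); (1,3,e); (3,16,e); (6,3,e); (6,16,e); (8,14,e); (10,4,e); (10,17,e); (14,1,e); (16,6,e); (17,14,e)
final:
nodes: 0:q, 1:p, 3:p, 4:q, 6:p, 8:q, 10:q, 14:q, 16:q, 17:q
edges: (0,4,e); (0,10,e); (1,3,e); (3,16,e); (6,3,e); (6,16,e); (8,14,e); (10,4,e); (10,17,e); (14,1,e); (16,6,e); (17,14,e)


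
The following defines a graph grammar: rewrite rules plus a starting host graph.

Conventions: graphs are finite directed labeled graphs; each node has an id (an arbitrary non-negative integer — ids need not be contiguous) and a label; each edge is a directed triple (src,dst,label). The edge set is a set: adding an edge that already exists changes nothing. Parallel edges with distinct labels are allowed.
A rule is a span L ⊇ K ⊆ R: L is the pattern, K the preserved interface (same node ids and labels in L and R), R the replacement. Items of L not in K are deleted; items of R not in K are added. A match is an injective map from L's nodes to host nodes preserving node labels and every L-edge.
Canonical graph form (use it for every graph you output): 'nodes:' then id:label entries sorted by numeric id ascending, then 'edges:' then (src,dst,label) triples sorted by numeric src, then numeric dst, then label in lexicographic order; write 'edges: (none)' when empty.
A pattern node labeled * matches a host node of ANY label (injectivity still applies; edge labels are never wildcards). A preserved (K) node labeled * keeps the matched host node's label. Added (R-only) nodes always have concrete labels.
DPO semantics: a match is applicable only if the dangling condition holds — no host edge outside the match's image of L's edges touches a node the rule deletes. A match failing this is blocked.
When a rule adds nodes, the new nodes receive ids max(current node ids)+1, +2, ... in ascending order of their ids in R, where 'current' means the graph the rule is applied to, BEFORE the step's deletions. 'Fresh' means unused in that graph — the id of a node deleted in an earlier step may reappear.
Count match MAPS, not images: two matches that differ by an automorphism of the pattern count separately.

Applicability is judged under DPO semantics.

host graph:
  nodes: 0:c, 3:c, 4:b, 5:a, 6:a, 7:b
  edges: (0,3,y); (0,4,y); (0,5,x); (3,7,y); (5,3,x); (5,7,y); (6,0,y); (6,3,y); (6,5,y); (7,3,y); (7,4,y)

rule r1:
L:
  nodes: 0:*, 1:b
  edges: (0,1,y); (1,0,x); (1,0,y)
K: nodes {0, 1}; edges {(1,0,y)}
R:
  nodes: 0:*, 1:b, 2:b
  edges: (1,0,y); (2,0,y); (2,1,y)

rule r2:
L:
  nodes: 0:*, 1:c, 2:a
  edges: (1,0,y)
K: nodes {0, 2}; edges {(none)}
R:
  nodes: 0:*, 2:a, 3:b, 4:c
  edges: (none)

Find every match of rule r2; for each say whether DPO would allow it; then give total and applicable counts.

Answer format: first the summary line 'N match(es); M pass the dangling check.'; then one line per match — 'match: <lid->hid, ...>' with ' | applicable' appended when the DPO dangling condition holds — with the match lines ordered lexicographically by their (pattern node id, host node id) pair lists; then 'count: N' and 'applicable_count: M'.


6 match(es); 0 pass the dangling check.
match: 0->3, 1->0, 2->5
match: 0->3, 1->0, 2->6
match: 0->4, 1->0, 2->5
match: 0->4, 1->0, 2->6
match: 0->7, 1->3, 2->5
match: 0->7, 1->3, 2->6
count: 6
applicable_count: 0
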